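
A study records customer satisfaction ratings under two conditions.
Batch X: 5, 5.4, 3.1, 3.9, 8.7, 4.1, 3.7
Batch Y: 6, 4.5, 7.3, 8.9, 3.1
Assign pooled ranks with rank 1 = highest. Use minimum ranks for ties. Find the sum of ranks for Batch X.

Sorted (descending): 8.9, 8.7, 7.3, 6, 5.4, 5, 4.5, 4.1, 3.9, 3.7, 3.1, 3.1
The 2 values of 3.1 occupy positions 11–12 → each gets rank 11.
Batch X values → pooled ranks: 5→6, 5.4→5, 3.1→11, 3.9→9, 8.7→2, 4.1→8, 3.7→10
Rank sum = 6 + 5 + 11 + 9 + 2 + 8 + 10 = 51

51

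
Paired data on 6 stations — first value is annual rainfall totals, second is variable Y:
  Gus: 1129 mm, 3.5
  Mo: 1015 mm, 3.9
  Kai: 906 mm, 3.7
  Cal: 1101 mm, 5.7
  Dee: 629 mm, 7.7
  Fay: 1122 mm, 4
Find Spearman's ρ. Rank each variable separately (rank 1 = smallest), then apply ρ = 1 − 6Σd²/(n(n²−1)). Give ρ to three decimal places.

-0.486

Ranks of variable 1: 6, 3, 2, 4, 1, 5
Ranks of variable 2: 1, 3, 2, 5, 6, 4
d = r₁ − r₂: 5, 0, 0, -1, -5, 1
d²: 25, 0, 0, 1, 25, 1; Σd² = 52
ρ = 1 − 6·52/(6·35) = 1 − 312/210 = -0.486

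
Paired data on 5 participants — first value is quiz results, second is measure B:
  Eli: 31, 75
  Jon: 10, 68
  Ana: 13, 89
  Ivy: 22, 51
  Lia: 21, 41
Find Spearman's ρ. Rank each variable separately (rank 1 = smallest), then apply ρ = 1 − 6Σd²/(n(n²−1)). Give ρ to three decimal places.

Ranks of variable 1: 5, 1, 2, 4, 3
Ranks of variable 2: 4, 3, 5, 2, 1
d = r₁ − r₂: 1, -2, -3, 2, 2
d²: 1, 4, 9, 4, 4; Σd² = 22
ρ = 1 − 6·22/(5·24) = 1 − 132/120 = -0.100

-0.100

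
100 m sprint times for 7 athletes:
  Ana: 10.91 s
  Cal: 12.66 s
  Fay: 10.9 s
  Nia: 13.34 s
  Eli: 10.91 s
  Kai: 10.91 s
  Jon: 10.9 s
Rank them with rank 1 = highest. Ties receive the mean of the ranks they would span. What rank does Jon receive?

Sorted (descending): 13.34, 12.66, 10.91, 10.91, 10.91, 10.9, 10.9
The 3 values of 10.91 occupy positions 3–5 → average rank 4.
The 2 values of 10.9 occupy positions 6–7 → average rank (6+7)/2 = 6.5.
Jon has value 10.9 s → rank 6.5.

6.5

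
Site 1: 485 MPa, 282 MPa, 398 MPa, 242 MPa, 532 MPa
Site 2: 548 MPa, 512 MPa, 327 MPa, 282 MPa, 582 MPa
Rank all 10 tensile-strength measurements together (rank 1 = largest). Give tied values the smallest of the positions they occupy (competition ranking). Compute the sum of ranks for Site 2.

Sorted (descending): 582, 548, 532, 512, 485, 398, 327, 282, 282, 242
The 2 values of 282 occupy positions 8–9 → each gets rank 8.
Site 2 values → pooled ranks: 548→2, 512→4, 327→7, 282→8, 582→1
Rank sum = 2 + 4 + 7 + 8 + 1 = 22

22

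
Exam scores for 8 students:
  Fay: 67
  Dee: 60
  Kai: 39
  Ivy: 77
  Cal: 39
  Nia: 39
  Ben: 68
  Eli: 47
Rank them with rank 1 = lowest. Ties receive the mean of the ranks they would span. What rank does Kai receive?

2

Sorted (ascending): 39, 39, 39, 47, 60, 67, 68, 77
The 3 values of 39 occupy positions 1–3 → average rank 2.
Kai has value 39 → rank 2.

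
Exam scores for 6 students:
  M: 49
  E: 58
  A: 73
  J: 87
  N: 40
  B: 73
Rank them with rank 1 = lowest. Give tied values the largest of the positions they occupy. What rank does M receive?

2

Sorted (ascending): 40, 49, 58, 73, 73, 87
The 2 values of 73 occupy positions 4–5 → each gets rank 5.
M has value 49 → rank 2.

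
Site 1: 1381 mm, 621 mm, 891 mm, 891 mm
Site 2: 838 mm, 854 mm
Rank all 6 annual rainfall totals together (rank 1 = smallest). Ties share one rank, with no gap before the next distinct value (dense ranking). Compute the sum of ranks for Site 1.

14

Sorted (ascending): 621, 838, 854, 891, 891, 1381
The 2 values of 891 share dense rank 4.
Remaining distinct values take the next consecutive integers.
Site 1 values → pooled ranks: 1381→5, 621→1, 891→4, 891→4
Rank sum = 5 + 1 + 4 + 4 = 14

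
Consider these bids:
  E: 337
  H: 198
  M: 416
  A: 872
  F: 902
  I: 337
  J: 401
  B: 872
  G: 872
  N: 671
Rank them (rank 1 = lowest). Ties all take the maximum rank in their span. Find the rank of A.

Sorted (ascending): 198, 337, 337, 401, 416, 671, 872, 872, 872, 902
The 2 values of 337 occupy positions 2–3 → each gets rank 3.
The 3 values of 872 occupy positions 7–9 → each gets rank 9.
A has value 872 → rank 9.

9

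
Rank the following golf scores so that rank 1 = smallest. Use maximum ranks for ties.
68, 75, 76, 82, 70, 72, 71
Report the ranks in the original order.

Sorted (ascending): 68, 70, 71, 72, 75, 76, 82
No ties — each value takes its position as its rank.

1, 5, 6, 7, 2, 4, 3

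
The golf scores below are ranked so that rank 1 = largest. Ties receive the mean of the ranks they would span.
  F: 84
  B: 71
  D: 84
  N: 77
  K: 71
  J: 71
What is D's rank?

1.5

Sorted (descending): 84, 84, 77, 71, 71, 71
The 2 values of 84 occupy positions 1–2 → average rank (1+2)/2 = 1.5.
The 3 values of 71 occupy positions 4–6 → average rank 5.
D has value 84 → rank 1.5.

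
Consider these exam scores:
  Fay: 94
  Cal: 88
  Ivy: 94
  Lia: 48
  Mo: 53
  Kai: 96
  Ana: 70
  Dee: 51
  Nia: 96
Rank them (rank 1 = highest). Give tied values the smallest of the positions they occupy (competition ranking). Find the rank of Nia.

1

Sorted (descending): 96, 96, 94, 94, 88, 70, 53, 51, 48
The 2 values of 96 occupy positions 1–2 → each gets rank 1.
The 2 values of 94 occupy positions 3–4 → each gets rank 3.
Nia has value 96 → rank 1.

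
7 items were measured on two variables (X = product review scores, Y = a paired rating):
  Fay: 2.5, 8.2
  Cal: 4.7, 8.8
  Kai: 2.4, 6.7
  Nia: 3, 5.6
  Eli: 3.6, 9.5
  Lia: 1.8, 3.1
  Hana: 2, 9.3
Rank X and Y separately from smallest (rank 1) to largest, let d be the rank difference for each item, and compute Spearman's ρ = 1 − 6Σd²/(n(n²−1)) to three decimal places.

0.464

Ranks of variable 1: 4, 7, 3, 5, 6, 1, 2
Ranks of variable 2: 4, 5, 3, 2, 7, 1, 6
d = r₁ − r₂: 0, 2, 0, 3, -1, 0, -4
d²: 0, 4, 0, 9, 1, 0, 16; Σd² = 30
ρ = 1 − 6·30/(7·48) = 1 − 180/336 = 0.464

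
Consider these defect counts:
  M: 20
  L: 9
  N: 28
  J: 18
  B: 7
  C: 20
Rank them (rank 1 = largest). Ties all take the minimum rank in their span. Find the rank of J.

4

Sorted (descending): 28, 20, 20, 18, 9, 7
The 2 values of 20 occupy positions 2–3 → each gets rank 2.
J has value 18 → rank 4.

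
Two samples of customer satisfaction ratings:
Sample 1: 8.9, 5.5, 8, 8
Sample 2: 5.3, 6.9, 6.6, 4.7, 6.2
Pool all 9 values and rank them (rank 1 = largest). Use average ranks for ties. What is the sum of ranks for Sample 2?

Sorted (descending): 8.9, 8, 8, 6.9, 6.6, 6.2, 5.5, 5.3, 4.7
The 2 values of 8 occupy positions 2–3 → average rank (2+3)/2 = 2.5.
Sample 2 values → pooled ranks: 5.3→8, 6.9→4, 6.6→5, 4.7→9, 6.2→6
Rank sum = 8 + 4 + 5 + 9 + 6 = 32

32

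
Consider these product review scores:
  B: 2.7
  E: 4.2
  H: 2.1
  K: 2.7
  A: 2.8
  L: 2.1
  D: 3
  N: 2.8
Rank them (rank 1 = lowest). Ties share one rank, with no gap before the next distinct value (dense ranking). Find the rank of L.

1

Sorted (ascending): 2.1, 2.1, 2.7, 2.7, 2.8, 2.8, 3, 4.2
The 2 values of 2.1 share dense rank 1.
The 2 values of 2.7 share dense rank 2.
The 2 values of 2.8 share dense rank 3.
Remaining distinct values take the next consecutive integers.
L has value 2.1 → rank 1.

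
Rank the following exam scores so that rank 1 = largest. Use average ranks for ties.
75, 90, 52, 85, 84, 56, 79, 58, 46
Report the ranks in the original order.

5, 1, 8, 2, 3, 7, 4, 6, 9

Sorted (descending): 90, 85, 84, 79, 75, 58, 56, 52, 46
No ties — each value takes its position as its rank.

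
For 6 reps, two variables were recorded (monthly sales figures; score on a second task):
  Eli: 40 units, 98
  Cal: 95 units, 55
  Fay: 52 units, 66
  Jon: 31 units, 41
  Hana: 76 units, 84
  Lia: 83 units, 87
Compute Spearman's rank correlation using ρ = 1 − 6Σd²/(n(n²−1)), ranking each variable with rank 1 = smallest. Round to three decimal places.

Ranks of variable 1: 2, 6, 3, 1, 4, 5
Ranks of variable 2: 6, 2, 3, 1, 4, 5
d = r₁ − r₂: -4, 4, 0, 0, 0, 0
d²: 16, 16, 0, 0, 0, 0; Σd² = 32
ρ = 1 − 6·32/(6·35) = 1 − 192/210 = 0.086

0.086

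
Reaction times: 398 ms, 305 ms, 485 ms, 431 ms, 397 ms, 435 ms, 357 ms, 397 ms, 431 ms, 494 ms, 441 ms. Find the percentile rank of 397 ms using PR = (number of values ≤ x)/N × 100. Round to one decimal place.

N = 11.
Strictly below 397: 2. Equal to 397: 2.
PR = 4/11 × 100 = 36.4

36.4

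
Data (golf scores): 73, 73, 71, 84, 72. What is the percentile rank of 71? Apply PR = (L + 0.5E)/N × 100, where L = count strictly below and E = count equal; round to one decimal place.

10.0

N = 5.
Strictly below 71: 0. Equal to 71: 1.
PR = (0 + 0.5·1)/5 × 100 = 10.0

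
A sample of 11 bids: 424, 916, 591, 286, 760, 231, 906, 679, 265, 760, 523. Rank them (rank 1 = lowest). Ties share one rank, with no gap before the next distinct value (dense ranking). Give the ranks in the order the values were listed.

4, 10, 6, 3, 8, 1, 9, 7, 2, 8, 5

Sorted (ascending): 231, 265, 286, 424, 523, 591, 679, 760, 760, 906, 916
The 2 values of 760 share dense rank 8.
Remaining distinct values take the next consecutive integers.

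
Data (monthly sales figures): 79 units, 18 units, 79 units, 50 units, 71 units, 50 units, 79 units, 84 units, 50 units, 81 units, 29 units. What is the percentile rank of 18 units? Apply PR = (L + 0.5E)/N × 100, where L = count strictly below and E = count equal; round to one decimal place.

N = 11.
Strictly below 18: 0. Equal to 18: 1.
PR = (0 + 0.5·1)/11 × 100 = 4.5

4.5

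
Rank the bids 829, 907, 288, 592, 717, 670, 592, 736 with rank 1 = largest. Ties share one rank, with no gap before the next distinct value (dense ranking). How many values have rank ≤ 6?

Sorted (descending): 907, 829, 736, 717, 670, 592, 592, 288
The 2 values of 592 share dense rank 6.
Remaining distinct values take the next consecutive integers.
Ranks ≤ 6: {1, 2, 3, 4, 5, 6, 6} → 7 values.

7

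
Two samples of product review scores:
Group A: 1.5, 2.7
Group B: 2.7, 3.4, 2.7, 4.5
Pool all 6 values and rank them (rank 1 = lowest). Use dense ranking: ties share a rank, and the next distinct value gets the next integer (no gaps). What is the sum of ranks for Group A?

3

Sorted (ascending): 1.5, 2.7, 2.7, 2.7, 3.4, 4.5
The 3 values of 2.7 share dense rank 2.
Remaining distinct values take the next consecutive integers.
Group A values → pooled ranks: 1.5→1, 2.7→2
Rank sum = 1 + 2 = 3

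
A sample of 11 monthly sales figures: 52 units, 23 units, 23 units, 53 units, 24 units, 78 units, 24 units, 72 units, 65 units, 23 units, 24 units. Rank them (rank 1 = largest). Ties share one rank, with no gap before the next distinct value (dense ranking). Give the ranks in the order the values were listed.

5, 7, 7, 4, 6, 1, 6, 2, 3, 7, 6

Sorted (descending): 78, 72, 65, 53, 52, 24, 24, 24, 23, 23, 23
The 3 values of 24 share dense rank 6.
The 3 values of 23 share dense rank 7.
Remaining distinct values take the next consecutive integers.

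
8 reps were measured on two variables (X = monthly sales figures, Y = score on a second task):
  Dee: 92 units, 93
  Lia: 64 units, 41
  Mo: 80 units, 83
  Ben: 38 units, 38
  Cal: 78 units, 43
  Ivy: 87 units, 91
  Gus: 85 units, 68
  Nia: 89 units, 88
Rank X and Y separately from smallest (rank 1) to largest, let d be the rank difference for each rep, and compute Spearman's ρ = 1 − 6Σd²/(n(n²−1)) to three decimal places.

0.952

Ranks of variable 1: 8, 2, 4, 1, 3, 6, 5, 7
Ranks of variable 2: 8, 2, 5, 1, 3, 7, 4, 6
d = r₁ − r₂: 0, 0, -1, 0, 0, -1, 1, 1
d²: 0, 0, 1, 0, 0, 1, 1, 1; Σd² = 4
ρ = 1 − 6·4/(8·63) = 1 − 24/504 = 0.952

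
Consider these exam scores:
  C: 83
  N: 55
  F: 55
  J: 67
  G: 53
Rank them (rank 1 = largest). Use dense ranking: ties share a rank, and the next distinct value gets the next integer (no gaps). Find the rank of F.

3

Sorted (descending): 83, 67, 55, 55, 53
The 2 values of 55 share dense rank 3.
Remaining distinct values take the next consecutive integers.
F has value 55 → rank 3.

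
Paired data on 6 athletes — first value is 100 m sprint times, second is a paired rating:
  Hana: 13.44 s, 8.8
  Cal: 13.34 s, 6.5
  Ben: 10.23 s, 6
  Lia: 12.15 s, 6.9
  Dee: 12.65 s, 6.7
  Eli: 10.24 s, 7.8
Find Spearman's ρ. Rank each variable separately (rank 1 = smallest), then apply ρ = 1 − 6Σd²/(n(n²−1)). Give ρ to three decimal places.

0.429

Ranks of variable 1: 6, 5, 1, 3, 4, 2
Ranks of variable 2: 6, 2, 1, 4, 3, 5
d = r₁ − r₂: 0, 3, 0, -1, 1, -3
d²: 0, 9, 0, 1, 1, 9; Σd² = 20
ρ = 1 − 6·20/(6·35) = 1 − 120/210 = 0.429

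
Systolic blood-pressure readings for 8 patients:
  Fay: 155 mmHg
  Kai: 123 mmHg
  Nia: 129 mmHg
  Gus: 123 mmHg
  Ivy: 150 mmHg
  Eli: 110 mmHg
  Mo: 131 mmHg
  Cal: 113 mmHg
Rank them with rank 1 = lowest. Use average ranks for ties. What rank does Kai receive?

Sorted (ascending): 110, 113, 123, 123, 129, 131, 150, 155
The 2 values of 123 occupy positions 3–4 → average rank (3+4)/2 = 3.5.
Kai has value 123 mmHg → rank 3.5.

3.5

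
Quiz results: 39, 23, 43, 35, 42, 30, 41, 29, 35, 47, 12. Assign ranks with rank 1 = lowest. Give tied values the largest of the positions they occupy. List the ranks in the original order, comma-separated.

7, 2, 10, 6, 9, 4, 8, 3, 6, 11, 1

Sorted (ascending): 12, 23, 29, 30, 35, 35, 39, 41, 42, 43, 47
The 2 values of 35 occupy positions 5–6 → each gets rank 6.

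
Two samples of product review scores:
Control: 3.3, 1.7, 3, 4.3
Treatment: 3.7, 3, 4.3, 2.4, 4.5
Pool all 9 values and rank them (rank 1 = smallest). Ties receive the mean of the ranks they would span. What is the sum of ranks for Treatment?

28

Sorted (ascending): 1.7, 2.4, 3, 3, 3.3, 3.7, 4.3, 4.3, 4.5
The 2 values of 3 occupy positions 3–4 → average rank (3+4)/2 = 3.5.
The 2 values of 4.3 occupy positions 7–8 → average rank (7+8)/2 = 7.5.
Treatment values → pooled ranks: 3.7→6, 3→3.5, 4.3→7.5, 2.4→2, 4.5→9
Rank sum = 6 + 3.5 + 7.5 + 2 + 9 = 28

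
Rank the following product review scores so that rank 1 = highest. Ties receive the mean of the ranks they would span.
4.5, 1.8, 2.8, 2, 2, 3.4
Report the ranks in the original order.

1, 6, 3, 4.5, 4.5, 2

Sorted (descending): 4.5, 3.4, 2.8, 2, 2, 1.8
The 2 values of 2 occupy positions 4–5 → average rank (4+5)/2 = 4.5.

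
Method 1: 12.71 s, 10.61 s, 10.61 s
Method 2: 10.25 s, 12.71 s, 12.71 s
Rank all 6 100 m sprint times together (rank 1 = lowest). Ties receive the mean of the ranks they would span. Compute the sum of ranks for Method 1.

Sorted (ascending): 10.25, 10.61, 10.61, 12.71, 12.71, 12.71
The 2 values of 10.61 occupy positions 2–3 → average rank (2+3)/2 = 2.5.
The 3 values of 12.71 occupy positions 4–6 → average rank 5.
Method 1 values → pooled ranks: 12.71→5, 10.61→2.5, 10.61→2.5
Rank sum = 5 + 2.5 + 2.5 = 10

10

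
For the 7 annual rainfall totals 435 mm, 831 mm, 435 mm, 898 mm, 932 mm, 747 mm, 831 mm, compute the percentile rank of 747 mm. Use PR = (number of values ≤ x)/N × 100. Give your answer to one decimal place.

42.9

N = 7.
Strictly below 747: 2. Equal to 747: 1.
PR = 3/7 × 100 = 42.9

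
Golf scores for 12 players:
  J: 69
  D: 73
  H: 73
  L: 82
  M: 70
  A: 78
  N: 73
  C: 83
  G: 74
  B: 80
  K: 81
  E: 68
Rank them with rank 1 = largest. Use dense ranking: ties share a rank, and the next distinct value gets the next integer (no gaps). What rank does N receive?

7

Sorted (descending): 83, 82, 81, 80, 78, 74, 73, 73, 73, 70, 69, 68
The 3 values of 73 share dense rank 7.
Remaining distinct values take the next consecutive integers.
N has value 73 → rank 7.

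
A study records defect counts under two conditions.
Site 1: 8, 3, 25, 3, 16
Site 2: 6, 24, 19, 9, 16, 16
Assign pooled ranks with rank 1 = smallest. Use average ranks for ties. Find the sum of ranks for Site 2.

41

Sorted (ascending): 3, 3, 6, 8, 9, 16, 16, 16, 19, 24, 25
The 2 values of 3 occupy positions 1–2 → average rank (1+2)/2 = 1.5.
The 3 values of 16 occupy positions 6–8 → average rank 7.
Site 2 values → pooled ranks: 6→3, 24→10, 19→9, 9→5, 16→7, 16→7
Rank sum = 3 + 10 + 9 + 5 + 7 + 7 = 41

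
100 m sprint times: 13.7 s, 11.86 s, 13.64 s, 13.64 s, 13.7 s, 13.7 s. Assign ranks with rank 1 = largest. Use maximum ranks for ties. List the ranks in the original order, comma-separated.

3, 6, 5, 5, 3, 3

Sorted (descending): 13.7, 13.7, 13.7, 13.64, 13.64, 11.86
The 3 values of 13.7 occupy positions 1–3 → each gets rank 3.
The 2 values of 13.64 occupy positions 4–5 → each gets rank 5.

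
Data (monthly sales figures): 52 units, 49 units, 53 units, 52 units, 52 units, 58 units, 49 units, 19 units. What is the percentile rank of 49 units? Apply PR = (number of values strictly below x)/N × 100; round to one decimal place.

12.5

N = 8.
Strictly below 49: 1. Equal to 49: 2.
PR = 1/8 × 100 = 12.5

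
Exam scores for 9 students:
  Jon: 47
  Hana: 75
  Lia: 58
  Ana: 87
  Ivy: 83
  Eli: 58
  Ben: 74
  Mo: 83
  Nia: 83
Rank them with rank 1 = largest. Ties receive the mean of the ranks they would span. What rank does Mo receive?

Sorted (descending): 87, 83, 83, 83, 75, 74, 58, 58, 47
The 3 values of 83 occupy positions 2–4 → average rank 3.
The 2 values of 58 occupy positions 7–8 → average rank (7+8)/2 = 7.5.
Mo has value 83 → rank 3.

3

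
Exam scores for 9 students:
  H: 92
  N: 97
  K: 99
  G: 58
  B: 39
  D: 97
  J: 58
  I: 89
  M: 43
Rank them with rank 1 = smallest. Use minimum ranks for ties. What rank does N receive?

Sorted (ascending): 39, 43, 58, 58, 89, 92, 97, 97, 99
The 2 values of 58 occupy positions 3–4 → each gets rank 3.
The 2 values of 97 occupy positions 7–8 → each gets rank 7.
N has value 97 → rank 7.

7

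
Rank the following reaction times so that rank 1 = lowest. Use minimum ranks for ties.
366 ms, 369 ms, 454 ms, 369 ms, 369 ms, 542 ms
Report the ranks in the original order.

Sorted (ascending): 366, 369, 369, 369, 454, 542
The 3 values of 369 occupy positions 2–4 → each gets rank 2.

1, 2, 5, 2, 2, 6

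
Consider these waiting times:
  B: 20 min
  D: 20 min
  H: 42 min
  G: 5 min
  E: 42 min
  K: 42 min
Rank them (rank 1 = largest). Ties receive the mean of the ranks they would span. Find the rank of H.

Sorted (descending): 42, 42, 42, 20, 20, 5
The 3 values of 42 occupy positions 1–3 → average rank 2.
The 2 values of 20 occupy positions 4–5 → average rank (4+5)/2 = 4.5.
H has value 42 min → rank 2.

2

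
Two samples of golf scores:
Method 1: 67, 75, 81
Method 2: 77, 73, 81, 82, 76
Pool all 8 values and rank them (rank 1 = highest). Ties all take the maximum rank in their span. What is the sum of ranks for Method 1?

17

Sorted (descending): 82, 81, 81, 77, 76, 75, 73, 67
The 2 values of 81 occupy positions 2–3 → each gets rank 3.
Method 1 values → pooled ranks: 67→8, 75→6, 81→3
Rank sum = 8 + 6 + 3 = 17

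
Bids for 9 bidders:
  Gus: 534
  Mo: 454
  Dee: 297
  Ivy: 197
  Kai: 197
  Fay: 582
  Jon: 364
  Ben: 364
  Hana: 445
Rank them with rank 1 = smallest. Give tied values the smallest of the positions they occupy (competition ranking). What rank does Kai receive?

1

Sorted (ascending): 197, 197, 297, 364, 364, 445, 454, 534, 582
The 2 values of 197 occupy positions 1–2 → each gets rank 1.
The 2 values of 364 occupy positions 4–5 → each gets rank 4.
Kai has value 197 → rank 1.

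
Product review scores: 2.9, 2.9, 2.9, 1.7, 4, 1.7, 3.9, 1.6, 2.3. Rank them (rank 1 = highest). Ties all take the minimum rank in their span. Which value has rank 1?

Sorted (descending): 4, 3.9, 2.9, 2.9, 2.9, 2.3, 1.7, 1.7, 1.6
The 3 values of 2.9 occupy positions 3–5 → each gets rank 3.
The 2 values of 1.7 occupy positions 7–8 → each gets rank 7.
Rank 1 → value 4.

4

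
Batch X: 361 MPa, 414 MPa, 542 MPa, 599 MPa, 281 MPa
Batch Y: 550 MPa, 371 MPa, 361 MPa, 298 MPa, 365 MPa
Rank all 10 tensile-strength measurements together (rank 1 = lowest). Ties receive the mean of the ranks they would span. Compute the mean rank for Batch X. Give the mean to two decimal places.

Sorted (ascending): 281, 298, 361, 361, 365, 371, 414, 542, 550, 599
The 2 values of 361 occupy positions 3–4 → average rank (3+4)/2 = 3.5.
Batch X values → pooled ranks: 361→3.5, 414→7, 542→8, 599→10, 281→1
Mean rank = (3.5 + 7 + 8 + 10 + 1) / 5 = 5.90

5.90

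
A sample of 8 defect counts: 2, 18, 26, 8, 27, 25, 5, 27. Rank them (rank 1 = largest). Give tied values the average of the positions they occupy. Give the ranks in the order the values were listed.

8, 5, 3, 6, 1.5, 4, 7, 1.5

Sorted (descending): 27, 27, 26, 25, 18, 8, 5, 2
The 2 values of 27 occupy positions 1–2 → average rank (1+2)/2 = 1.5.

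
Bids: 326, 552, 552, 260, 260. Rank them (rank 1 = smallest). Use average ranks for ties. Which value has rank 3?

Sorted (ascending): 260, 260, 326, 552, 552
The 2 values of 260 occupy positions 1–2 → average rank (1+2)/2 = 1.5.
The 2 values of 552 occupy positions 4–5 → average rank (4+5)/2 = 4.5.
Rank 3 → value 326.

326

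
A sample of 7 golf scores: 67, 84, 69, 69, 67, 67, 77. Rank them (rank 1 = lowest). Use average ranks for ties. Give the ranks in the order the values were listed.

2, 7, 4.5, 4.5, 2, 2, 6

Sorted (ascending): 67, 67, 67, 69, 69, 77, 84
The 3 values of 67 occupy positions 1–3 → average rank 2.
The 2 values of 69 occupy positions 4–5 → average rank (4+5)/2 = 4.5.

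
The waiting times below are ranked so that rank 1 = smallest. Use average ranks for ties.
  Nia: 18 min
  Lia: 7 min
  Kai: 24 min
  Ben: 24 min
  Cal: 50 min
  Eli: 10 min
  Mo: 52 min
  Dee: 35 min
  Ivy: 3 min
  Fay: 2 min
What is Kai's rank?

Sorted (ascending): 2, 3, 7, 10, 18, 24, 24, 35, 50, 52
The 2 values of 24 occupy positions 6–7 → average rank (6+7)/2 = 6.5.
Kai has value 24 min → rank 6.5.

6.5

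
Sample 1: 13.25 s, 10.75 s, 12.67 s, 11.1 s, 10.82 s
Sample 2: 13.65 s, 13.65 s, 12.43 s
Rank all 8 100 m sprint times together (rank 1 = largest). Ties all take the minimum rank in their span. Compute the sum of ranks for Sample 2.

7

Sorted (descending): 13.65, 13.65, 13.25, 12.67, 12.43, 11.1, 10.82, 10.75
The 2 values of 13.65 occupy positions 1–2 → each gets rank 1.
Sample 2 values → pooled ranks: 13.65→1, 13.65→1, 12.43→5
Rank sum = 1 + 1 + 5 = 7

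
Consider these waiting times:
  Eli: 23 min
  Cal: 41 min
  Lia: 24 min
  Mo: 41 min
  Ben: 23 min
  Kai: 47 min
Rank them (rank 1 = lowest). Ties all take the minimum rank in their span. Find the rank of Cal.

4

Sorted (ascending): 23, 23, 24, 41, 41, 47
The 2 values of 23 occupy positions 1–2 → each gets rank 1.
The 2 values of 41 occupy positions 4–5 → each gets rank 4.
Cal has value 41 min → rank 4.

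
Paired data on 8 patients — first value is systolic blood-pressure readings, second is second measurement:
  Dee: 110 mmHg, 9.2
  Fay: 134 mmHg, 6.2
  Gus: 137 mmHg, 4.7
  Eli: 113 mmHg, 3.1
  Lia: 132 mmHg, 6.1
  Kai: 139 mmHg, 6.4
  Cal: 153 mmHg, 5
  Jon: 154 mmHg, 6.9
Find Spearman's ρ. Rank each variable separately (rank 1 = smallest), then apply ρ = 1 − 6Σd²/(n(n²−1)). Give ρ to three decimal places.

Ranks of variable 1: 1, 4, 5, 2, 3, 6, 7, 8
Ranks of variable 2: 8, 5, 2, 1, 4, 6, 3, 7
d = r₁ − r₂: -7, -1, 3, 1, -1, 0, 4, 1
d²: 49, 1, 9, 1, 1, 0, 16, 1; Σd² = 78
ρ = 1 − 6·78/(8·63) = 1 − 468/504 = 0.071

0.071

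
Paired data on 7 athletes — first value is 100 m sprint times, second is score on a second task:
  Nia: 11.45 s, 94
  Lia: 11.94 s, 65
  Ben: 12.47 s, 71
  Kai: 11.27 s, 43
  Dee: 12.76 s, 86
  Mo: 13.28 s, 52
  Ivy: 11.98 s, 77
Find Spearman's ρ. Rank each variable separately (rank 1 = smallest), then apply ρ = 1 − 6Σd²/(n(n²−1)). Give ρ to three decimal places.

Ranks of variable 1: 2, 3, 5, 1, 6, 7, 4
Ranks of variable 2: 7, 3, 4, 1, 6, 2, 5
d = r₁ − r₂: -5, 0, 1, 0, 0, 5, -1
d²: 25, 0, 1, 0, 0, 25, 1; Σd² = 52
ρ = 1 − 6·52/(7·48) = 1 − 312/336 = 0.071

0.071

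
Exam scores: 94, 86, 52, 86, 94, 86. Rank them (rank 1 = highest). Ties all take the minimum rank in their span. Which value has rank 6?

52

Sorted (descending): 94, 94, 86, 86, 86, 52
The 2 values of 94 occupy positions 1–2 → each gets rank 1.
The 3 values of 86 occupy positions 3–5 → each gets rank 3.
Rank 6 → value 52.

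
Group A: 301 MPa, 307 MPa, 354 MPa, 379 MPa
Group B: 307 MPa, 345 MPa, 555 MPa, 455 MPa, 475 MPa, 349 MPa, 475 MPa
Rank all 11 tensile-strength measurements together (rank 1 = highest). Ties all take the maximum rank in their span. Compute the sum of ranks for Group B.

Sorted (descending): 555, 475, 475, 455, 379, 354, 349, 345, 307, 307, 301
The 2 values of 475 occupy positions 2–3 → each gets rank 3.
The 2 values of 307 occupy positions 9–10 → each gets rank 10.
Group B values → pooled ranks: 307→10, 345→8, 555→1, 455→4, 475→3, 349→7, 475→3
Rank sum = 10 + 8 + 1 + 4 + 3 + 7 + 3 = 36

36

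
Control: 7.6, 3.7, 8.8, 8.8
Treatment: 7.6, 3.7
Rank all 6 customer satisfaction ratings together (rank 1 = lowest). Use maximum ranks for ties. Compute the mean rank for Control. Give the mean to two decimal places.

Sorted (ascending): 3.7, 3.7, 7.6, 7.6, 8.8, 8.8
The 2 values of 3.7 occupy positions 1–2 → each gets rank 2.
The 2 values of 7.6 occupy positions 3–4 → each gets rank 4.
The 2 values of 8.8 occupy positions 5–6 → each gets rank 6.
Control values → pooled ranks: 7.6→4, 3.7→2, 8.8→6, 8.8→6
Mean rank = (4 + 2 + 6 + 6) / 4 = 4.50

4.50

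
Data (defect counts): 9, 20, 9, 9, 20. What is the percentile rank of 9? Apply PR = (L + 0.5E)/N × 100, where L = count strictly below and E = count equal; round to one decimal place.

N = 5.
Strictly below 9: 0. Equal to 9: 3.
PR = (0 + 0.5·3)/5 × 100 = 30.0

30.0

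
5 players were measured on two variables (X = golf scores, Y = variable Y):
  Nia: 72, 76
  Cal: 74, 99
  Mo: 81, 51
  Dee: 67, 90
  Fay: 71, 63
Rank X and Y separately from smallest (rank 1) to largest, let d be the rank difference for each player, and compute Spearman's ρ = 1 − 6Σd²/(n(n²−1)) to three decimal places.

-0.300

Ranks of variable 1: 3, 4, 5, 1, 2
Ranks of variable 2: 3, 5, 1, 4, 2
d = r₁ − r₂: 0, -1, 4, -3, 0
d²: 0, 1, 16, 9, 0; Σd² = 26
ρ = 1 − 6·26/(5·24) = 1 − 156/120 = -0.300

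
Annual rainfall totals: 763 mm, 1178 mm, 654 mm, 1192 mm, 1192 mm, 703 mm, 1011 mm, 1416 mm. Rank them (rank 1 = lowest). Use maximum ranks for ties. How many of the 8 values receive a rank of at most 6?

5

Sorted (ascending): 654, 703, 763, 1011, 1178, 1192, 1192, 1416
The 2 values of 1192 occupy positions 6–7 → each gets rank 7.
Ranks ≤ 6: {1, 2, 3, 4, 5} → 5 values.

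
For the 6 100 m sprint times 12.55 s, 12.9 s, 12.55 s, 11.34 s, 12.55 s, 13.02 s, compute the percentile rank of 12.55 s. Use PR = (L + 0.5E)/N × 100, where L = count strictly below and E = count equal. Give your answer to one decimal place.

41.7

N = 6.
Strictly below 12.55: 1. Equal to 12.55: 3.
PR = (1 + 0.5·3)/6 × 100 = 41.7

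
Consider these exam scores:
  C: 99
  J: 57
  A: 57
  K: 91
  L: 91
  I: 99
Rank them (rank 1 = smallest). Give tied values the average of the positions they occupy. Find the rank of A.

Sorted (ascending): 57, 57, 91, 91, 99, 99
The 2 values of 57 occupy positions 1–2 → average rank (1+2)/2 = 1.5.
The 2 values of 91 occupy positions 3–4 → average rank (3+4)/2 = 3.5.
The 2 values of 99 occupy positions 5–6 → average rank (5+6)/2 = 5.5.
A has value 57 → rank 1.5.

1.5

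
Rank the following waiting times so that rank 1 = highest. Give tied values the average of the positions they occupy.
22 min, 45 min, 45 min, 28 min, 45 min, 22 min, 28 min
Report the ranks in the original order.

6.5, 2, 2, 4.5, 2, 6.5, 4.5

Sorted (descending): 45, 45, 45, 28, 28, 22, 22
The 3 values of 45 occupy positions 1–3 → average rank 2.
The 2 values of 28 occupy positions 4–5 → average rank (4+5)/2 = 4.5.
The 2 values of 22 occupy positions 6–7 → average rank (6+7)/2 = 6.5.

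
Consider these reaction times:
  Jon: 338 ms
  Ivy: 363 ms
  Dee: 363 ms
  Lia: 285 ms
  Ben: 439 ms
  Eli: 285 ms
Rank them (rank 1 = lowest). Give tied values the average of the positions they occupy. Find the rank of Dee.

4.5

Sorted (ascending): 285, 285, 338, 363, 363, 439
The 2 values of 285 occupy positions 1–2 → average rank (1+2)/2 = 1.5.
The 2 values of 363 occupy positions 4–5 → average rank (4+5)/2 = 4.5.
Dee has value 363 ms → rank 4.5.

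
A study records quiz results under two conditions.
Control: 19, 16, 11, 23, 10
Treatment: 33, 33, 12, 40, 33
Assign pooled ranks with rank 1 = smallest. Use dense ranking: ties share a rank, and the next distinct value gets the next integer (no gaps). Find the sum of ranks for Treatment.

32

Sorted (ascending): 10, 11, 12, 16, 19, 23, 33, 33, 33, 40
The 3 values of 33 share dense rank 7.
Remaining distinct values take the next consecutive integers.
Treatment values → pooled ranks: 33→7, 33→7, 12→3, 40→8, 33→7
Rank sum = 7 + 7 + 3 + 8 + 7 = 32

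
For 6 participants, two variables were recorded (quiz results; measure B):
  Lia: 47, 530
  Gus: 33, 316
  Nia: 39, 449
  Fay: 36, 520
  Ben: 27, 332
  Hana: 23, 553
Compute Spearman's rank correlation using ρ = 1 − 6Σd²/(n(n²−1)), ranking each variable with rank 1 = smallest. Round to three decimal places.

0.029

Ranks of variable 1: 6, 3, 5, 4, 2, 1
Ranks of variable 2: 5, 1, 3, 4, 2, 6
d = r₁ − r₂: 1, 2, 2, 0, 0, -5
d²: 1, 4, 4, 0, 0, 25; Σd² = 34
ρ = 1 − 6·34/(6·35) = 1 − 204/210 = 0.029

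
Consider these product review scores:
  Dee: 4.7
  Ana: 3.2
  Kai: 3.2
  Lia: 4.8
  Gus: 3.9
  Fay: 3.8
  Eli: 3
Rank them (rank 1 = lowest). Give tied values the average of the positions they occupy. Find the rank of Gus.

5

Sorted (ascending): 3, 3.2, 3.2, 3.8, 3.9, 4.7, 4.8
The 2 values of 3.2 occupy positions 2–3 → average rank (2+3)/2 = 2.5.
Gus has value 3.9 → rank 5.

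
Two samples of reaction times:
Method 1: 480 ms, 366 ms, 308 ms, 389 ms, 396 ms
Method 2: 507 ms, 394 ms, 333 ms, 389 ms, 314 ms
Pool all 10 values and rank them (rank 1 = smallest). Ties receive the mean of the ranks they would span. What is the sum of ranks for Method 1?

Sorted (ascending): 308, 314, 333, 366, 389, 389, 394, 396, 480, 507
The 2 values of 389 occupy positions 5–6 → average rank (5+6)/2 = 5.5.
Method 1 values → pooled ranks: 480→9, 366→4, 308→1, 389→5.5, 396→8
Rank sum = 9 + 4 + 1 + 5.5 + 8 = 27.5

27.5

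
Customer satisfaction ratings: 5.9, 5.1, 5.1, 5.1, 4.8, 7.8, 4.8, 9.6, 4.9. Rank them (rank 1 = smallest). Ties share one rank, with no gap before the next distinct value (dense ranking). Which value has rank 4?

Sorted (ascending): 4.8, 4.8, 4.9, 5.1, 5.1, 5.1, 5.9, 7.8, 9.6
The 2 values of 4.8 share dense rank 1.
The 3 values of 5.1 share dense rank 3.
Remaining distinct values take the next consecutive integers.
Rank 4 → value 5.9.

5.9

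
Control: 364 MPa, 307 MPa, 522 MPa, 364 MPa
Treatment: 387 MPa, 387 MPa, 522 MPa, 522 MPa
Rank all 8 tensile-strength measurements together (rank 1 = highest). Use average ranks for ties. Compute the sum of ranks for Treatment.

13

Sorted (descending): 522, 522, 522, 387, 387, 364, 364, 307
The 3 values of 522 occupy positions 1–3 → average rank 2.
The 2 values of 387 occupy positions 4–5 → average rank (4+5)/2 = 4.5.
The 2 values of 364 occupy positions 6–7 → average rank (6+7)/2 = 6.5.
Treatment values → pooled ranks: 387→4.5, 387→4.5, 522→2, 522→2
Rank sum = 4.5 + 4.5 + 2 + 2 = 13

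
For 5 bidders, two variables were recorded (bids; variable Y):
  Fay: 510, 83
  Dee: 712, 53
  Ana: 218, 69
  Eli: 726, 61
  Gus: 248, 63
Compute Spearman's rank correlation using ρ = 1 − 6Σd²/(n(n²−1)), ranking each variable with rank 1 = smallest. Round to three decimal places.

-0.600

Ranks of variable 1: 3, 4, 1, 5, 2
Ranks of variable 2: 5, 1, 4, 2, 3
d = r₁ − r₂: -2, 3, -3, 3, -1
d²: 4, 9, 9, 9, 1; Σd² = 32
ρ = 1 − 6·32/(5·24) = 1 − 192/120 = -0.600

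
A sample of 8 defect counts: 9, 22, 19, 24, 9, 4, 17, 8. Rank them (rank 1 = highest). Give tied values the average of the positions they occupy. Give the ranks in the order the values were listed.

5.5, 2, 3, 1, 5.5, 8, 4, 7

Sorted (descending): 24, 22, 19, 17, 9, 9, 8, 4
The 2 values of 9 occupy positions 5–6 → average rank (5+6)/2 = 5.5.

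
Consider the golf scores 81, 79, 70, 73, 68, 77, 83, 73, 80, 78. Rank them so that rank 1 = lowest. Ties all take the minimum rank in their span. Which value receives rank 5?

Sorted (ascending): 68, 70, 73, 73, 77, 78, 79, 80, 81, 83
The 2 values of 73 occupy positions 3–4 → each gets rank 3.
Rank 5 → value 77.

77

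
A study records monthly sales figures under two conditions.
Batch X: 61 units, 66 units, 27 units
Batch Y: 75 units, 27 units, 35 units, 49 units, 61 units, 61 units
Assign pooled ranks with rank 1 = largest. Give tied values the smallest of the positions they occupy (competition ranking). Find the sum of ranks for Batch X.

Sorted (descending): 75, 66, 61, 61, 61, 49, 35, 27, 27
The 3 values of 61 occupy positions 3–5 → each gets rank 3.
The 2 values of 27 occupy positions 8–9 → each gets rank 8.
Batch X values → pooled ranks: 61→3, 66→2, 27→8
Rank sum = 3 + 2 + 8 = 13

13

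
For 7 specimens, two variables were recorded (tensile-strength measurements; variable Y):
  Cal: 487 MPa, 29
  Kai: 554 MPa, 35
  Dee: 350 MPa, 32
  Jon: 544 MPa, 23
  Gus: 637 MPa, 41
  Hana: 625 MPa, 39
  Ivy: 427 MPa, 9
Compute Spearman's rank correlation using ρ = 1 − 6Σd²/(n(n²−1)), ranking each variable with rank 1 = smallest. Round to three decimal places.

0.750

Ranks of variable 1: 3, 5, 1, 4, 7, 6, 2
Ranks of variable 2: 3, 5, 4, 2, 7, 6, 1
d = r₁ − r₂: 0, 0, -3, 2, 0, 0, 1
d²: 0, 0, 9, 4, 0, 0, 1; Σd² = 14
ρ = 1 − 6·14/(7·48) = 1 − 84/336 = 0.750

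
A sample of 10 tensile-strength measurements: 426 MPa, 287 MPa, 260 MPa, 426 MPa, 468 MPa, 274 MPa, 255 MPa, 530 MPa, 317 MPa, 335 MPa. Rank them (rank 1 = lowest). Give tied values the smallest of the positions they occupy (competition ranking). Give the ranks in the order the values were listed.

7, 4, 2, 7, 9, 3, 1, 10, 5, 6

Sorted (ascending): 255, 260, 274, 287, 317, 335, 426, 426, 468, 530
The 2 values of 426 occupy positions 7–8 → each gets rank 7.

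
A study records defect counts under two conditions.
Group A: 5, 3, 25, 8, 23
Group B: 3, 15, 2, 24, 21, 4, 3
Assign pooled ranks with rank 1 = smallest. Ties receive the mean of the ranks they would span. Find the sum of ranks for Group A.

38

Sorted (ascending): 2, 3, 3, 3, 4, 5, 8, 15, 21, 23, 24, 25
The 3 values of 3 occupy positions 2–4 → average rank 3.
Group A values → pooled ranks: 5→6, 3→3, 25→12, 8→7, 23→10
Rank sum = 6 + 3 + 12 + 7 + 10 = 38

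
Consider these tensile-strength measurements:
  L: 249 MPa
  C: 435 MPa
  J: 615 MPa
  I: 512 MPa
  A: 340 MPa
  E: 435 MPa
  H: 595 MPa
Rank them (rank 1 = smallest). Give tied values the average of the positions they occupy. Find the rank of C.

Sorted (ascending): 249, 340, 435, 435, 512, 595, 615
The 2 values of 435 occupy positions 3–4 → average rank (3+4)/2 = 3.5.
C has value 435 MPa → rank 3.5.

3.5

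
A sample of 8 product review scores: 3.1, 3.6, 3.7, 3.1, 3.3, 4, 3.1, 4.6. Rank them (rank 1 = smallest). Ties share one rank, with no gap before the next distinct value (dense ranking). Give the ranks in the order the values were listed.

1, 3, 4, 1, 2, 5, 1, 6

Sorted (ascending): 3.1, 3.1, 3.1, 3.3, 3.6, 3.7, 4, 4.6
The 3 values of 3.1 share dense rank 1.
Remaining distinct values take the next consecutive integers.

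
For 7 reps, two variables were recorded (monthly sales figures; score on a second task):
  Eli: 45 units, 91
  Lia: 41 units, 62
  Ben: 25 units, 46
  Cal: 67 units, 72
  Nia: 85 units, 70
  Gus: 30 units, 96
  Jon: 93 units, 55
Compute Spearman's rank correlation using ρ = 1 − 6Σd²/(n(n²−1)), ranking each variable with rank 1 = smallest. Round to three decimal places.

-0.036

Ranks of variable 1: 4, 3, 1, 5, 6, 2, 7
Ranks of variable 2: 6, 3, 1, 5, 4, 7, 2
d = r₁ − r₂: -2, 0, 0, 0, 2, -5, 5
d²: 4, 0, 0, 0, 4, 25, 25; Σd² = 58
ρ = 1 − 6·58/(7·48) = 1 − 348/336 = -0.036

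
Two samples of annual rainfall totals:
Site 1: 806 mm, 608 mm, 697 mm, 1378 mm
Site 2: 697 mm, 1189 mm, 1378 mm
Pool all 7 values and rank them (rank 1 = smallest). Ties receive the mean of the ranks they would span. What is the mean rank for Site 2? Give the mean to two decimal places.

Sorted (ascending): 608, 697, 697, 806, 1189, 1378, 1378
The 2 values of 697 occupy positions 2–3 → average rank (2+3)/2 = 2.5.
The 2 values of 1378 occupy positions 6–7 → average rank (6+7)/2 = 6.5.
Site 2 values → pooled ranks: 697→2.5, 1189→5, 1378→6.5
Mean rank = (2.5 + 5 + 6.5) / 3 = 4.67

4.67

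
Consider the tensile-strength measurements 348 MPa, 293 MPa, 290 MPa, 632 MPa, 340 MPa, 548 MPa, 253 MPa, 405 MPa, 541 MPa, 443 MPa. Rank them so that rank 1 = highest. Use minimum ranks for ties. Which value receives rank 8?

293

Sorted (descending): 632, 548, 541, 443, 405, 348, 340, 293, 290, 253
No ties — each value takes its position as its rank.
Rank 8 → value 293.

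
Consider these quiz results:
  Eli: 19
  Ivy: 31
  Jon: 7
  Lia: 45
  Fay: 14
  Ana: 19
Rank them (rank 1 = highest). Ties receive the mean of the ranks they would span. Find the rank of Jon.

Sorted (descending): 45, 31, 19, 19, 14, 7
The 2 values of 19 occupy positions 3–4 → average rank (3+4)/2 = 3.5.
Jon has value 7 → rank 6.

6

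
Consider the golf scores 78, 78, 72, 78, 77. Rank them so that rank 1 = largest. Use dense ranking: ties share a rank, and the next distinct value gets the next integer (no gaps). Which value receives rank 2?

77

Sorted (descending): 78, 78, 78, 77, 72
The 3 values of 78 share dense rank 1.
Remaining distinct values take the next consecutive integers.
Rank 2 → value 77.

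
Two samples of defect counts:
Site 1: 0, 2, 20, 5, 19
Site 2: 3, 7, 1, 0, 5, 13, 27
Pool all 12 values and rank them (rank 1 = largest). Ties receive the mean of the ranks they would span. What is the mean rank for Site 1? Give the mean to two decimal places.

6.40

Sorted (descending): 27, 20, 19, 13, 7, 5, 5, 3, 2, 1, 0, 0
The 2 values of 5 occupy positions 6–7 → average rank (6+7)/2 = 6.5.
The 2 values of 0 occupy positions 11–12 → average rank (11+12)/2 = 11.5.
Site 1 values → pooled ranks: 0→11.5, 2→9, 20→2, 5→6.5, 19→3
Mean rank = (11.5 + 9 + 2 + 6.5 + 3) / 5 = 6.40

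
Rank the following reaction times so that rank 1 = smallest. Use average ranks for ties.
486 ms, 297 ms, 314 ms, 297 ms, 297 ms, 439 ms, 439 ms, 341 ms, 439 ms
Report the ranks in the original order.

Sorted (ascending): 297, 297, 297, 314, 341, 439, 439, 439, 486
The 3 values of 297 occupy positions 1–3 → average rank 2.
The 3 values of 439 occupy positions 6–8 → average rank 7.

9, 2, 4, 2, 2, 7, 7, 5, 7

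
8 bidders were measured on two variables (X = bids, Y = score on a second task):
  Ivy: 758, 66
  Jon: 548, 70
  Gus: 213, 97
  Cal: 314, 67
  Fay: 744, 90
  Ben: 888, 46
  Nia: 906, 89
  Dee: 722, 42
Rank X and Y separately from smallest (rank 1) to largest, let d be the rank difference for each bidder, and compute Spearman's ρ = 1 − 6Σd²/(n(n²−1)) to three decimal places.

-0.286

Ranks of variable 1: 6, 3, 1, 2, 5, 7, 8, 4
Ranks of variable 2: 3, 5, 8, 4, 7, 2, 6, 1
d = r₁ − r₂: 3, -2, -7, -2, -2, 5, 2, 3
d²: 9, 4, 49, 4, 4, 25, 4, 9; Σd² = 108
ρ = 1 − 6·108/(8·63) = 1 − 648/504 = -0.286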